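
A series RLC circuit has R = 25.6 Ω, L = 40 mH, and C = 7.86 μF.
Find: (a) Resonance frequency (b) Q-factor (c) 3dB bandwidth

Step 1 — Resonance: ω₀ = 1/√(LC) = 1/√(0.04·7.86e-06) = 1783 rad/s.
Step 2 — f₀ = ω₀/(2π) = 283.8 Hz.
Step 3 — Series Q: Q = ω₀L/R = 1783·0.04/25.6 = 2.787.
Step 4 — Bandwidth: Δω = ω₀/Q = 640 rad/s; BW = Δω/(2π) = 101.9 Hz.

(a) f₀ = 283.8 Hz  (b) Q = 2.787  (c) BW = 101.9 Hz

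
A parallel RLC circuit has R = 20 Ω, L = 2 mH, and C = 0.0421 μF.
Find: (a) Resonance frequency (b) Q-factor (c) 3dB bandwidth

Step 1 — Resonance: ω₀ = 1/√(LC) = 1/√(0.002·4.21e-08) = 1.09e+05 rad/s.
Step 2 — f₀ = ω₀/(2π) = 1.734e+04 Hz.
Step 3 — Parallel Q: Q = R/(ω₀L) = 20/(1.09e+05·0.002) = 0.09176.
Step 4 — Bandwidth: Δω = ω₀/Q = 1.188e+06 rad/s; BW = Δω/(2π) = 1.89e+05 Hz.

(a) f₀ = 1.734e+04 Hz  (b) Q = 0.09176  (c) BW = 1.89e+05 Hz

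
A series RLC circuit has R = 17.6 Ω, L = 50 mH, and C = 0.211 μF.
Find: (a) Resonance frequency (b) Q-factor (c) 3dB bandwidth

Step 1 — Resonance: ω₀ = 1/√(LC) = 1/√(0.05·2.11e-07) = 9736 rad/s.
Step 2 — f₀ = ω₀/(2π) = 1550 Hz.
Step 3 — Series Q: Q = ω₀L/R = 9736·0.05/17.6 = 27.66.
Step 4 — Bandwidth: Δω = ω₀/Q = 352 rad/s; BW = Δω/(2π) = 56.02 Hz.

(a) f₀ = 1550 Hz  (b) Q = 27.66  (c) BW = 56.02 Hz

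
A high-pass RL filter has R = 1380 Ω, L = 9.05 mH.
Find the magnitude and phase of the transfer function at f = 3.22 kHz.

Step 1 — Angular frequency: ω = 2π·3220 = 2.023e+04 rad/s.
Step 2 — Transfer function: H(jω) = jωL/(R + jωL).
Step 3 — Numerator jωL = j·183.1; denominator R + jωL = 1380 + j183.1.
Step 4 — H = 0.0173 + j0.1304.
Step 5 — Magnitude: |H| = 0.1315 (-17.6 dB); phase: φ = 82.4°.

|H| = 0.1315 (-17.6 dB), φ = 82.4°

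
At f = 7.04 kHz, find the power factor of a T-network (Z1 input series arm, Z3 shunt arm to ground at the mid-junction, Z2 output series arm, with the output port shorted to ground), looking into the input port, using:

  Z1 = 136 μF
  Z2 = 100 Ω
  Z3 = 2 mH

Step 1 — Angular frequency: ω = 2π·f = 2π·7040 = 4.423e+04 rad/s.
Step 2 — Component impedances:
  Z1: Z = 1/(jωC) = -j/(ω·C) = 0 - j0.1662 Ω
  Z2: Z = R = 100 Ω
  Z3: Z = jωL = j·4.423e+04·0.002 = 0 + j88.47 Ω
Step 3 — With the output port shorted to ground, the output series arm Z2 runs from the junction to ground; the shunt arm Z3 also runs from the junction to ground. They appear in parallel: Z3 || Z2 = 43.9 + j49.63 Ω.
Step 4 — Series with input arm Z1: Z_in = Z1 + (Z3 || Z2) = 43.9 + j49.46 Ω = 66.14∠48.4° Ω.
Step 5 — Power factor: PF = cos(φ) = Re(Z)/|Z| = 43.9036/66.1354 = 0.6638.
Step 6 — Type: Im(Z) = 49.46 ⇒ lagging (phase φ = 48.4°).

PF = 0.6638 (lagging, φ = 48.4°)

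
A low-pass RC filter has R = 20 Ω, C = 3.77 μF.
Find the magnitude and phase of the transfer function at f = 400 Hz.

Step 1 — Angular frequency: ω = 2π·400 = 2513 rad/s.
Step 2 — Transfer function: H(jω) = 1/(1 + jωRC).
Step 3 — Denominator: 1 + jωRC = 1 + j·2513·20·3.77e-06 = 1 + j0.1895.
Step 4 — H = 0.9653 - j0.1829.
Step 5 — Magnitude: |H| = 0.9825 (-0.2 dB); phase: φ = -10.7°.

|H| = 0.9825 (-0.2 dB), φ = -10.7°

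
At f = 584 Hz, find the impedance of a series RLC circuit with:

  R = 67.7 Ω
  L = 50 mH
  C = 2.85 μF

Step 1 — Angular frequency: ω = 2π·f = 2π·584 = 3669 rad/s.
Step 2 — Component impedances:
  R: Z = R = 67.7 Ω
  L: Z = jωL = j·3669·0.05 = 0 + j183.5 Ω
  C: Z = 1/(jωC) = -j/(ω·C) = 0 - j95.62 Ω
Step 3 — Series combination: Z_total = R + L + C = 67.7 + j87.85 Ω = 110.9∠52.4° Ω.

Z = 67.7 + j87.85 Ω = 110.9∠52.4° Ω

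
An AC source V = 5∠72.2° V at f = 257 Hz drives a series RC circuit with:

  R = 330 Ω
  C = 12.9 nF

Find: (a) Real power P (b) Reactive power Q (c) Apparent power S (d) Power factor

Step 1 — Angular frequency: ω = 2π·f = 2π·257 = 1615 rad/s.
Step 2 — Component impedances:
  R: Z = R = 330 Ω
  C: Z = 1/(jωC) = -j/(ω·C) = 0 - j4.801e+04 Ω
Step 3 — Series combination: Z_total = R + C = 330 - j4.801e+04 Ω = 4.801e+04∠-89.6° Ω.
Step 4 — Source phasor: V = 5∠72.2° V = 1.528 + j4.761 V.
Step 5 — Current: I = V / Z = -9.894e-05 + j3.252e-05 A = 0.0001042∠161.8° A.
Step 6 — Complex power: S = V·I* = 3.58e-06 - j0.0005207 VA.
Step 7 — Real power: P = Re(S) = 3.58e-06 W.
Step 8 — Reactive power: Q = Im(S) = -0.0005207 VAR.
Step 9 — Apparent power: |S| = 0.0005208 VA.
Step 10 — Power factor: PF = P/|S| = 0.006874 (leading).

(a) P = 3.58e-06 W  (b) Q = -0.0005207 VAR  (c) S = 0.0005208 VA  (d) PF = 0.006874 (leading)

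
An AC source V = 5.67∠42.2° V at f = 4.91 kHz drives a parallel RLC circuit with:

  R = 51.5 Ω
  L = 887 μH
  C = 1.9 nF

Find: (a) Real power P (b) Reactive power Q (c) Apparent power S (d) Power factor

Step 1 — Angular frequency: ω = 2π·f = 2π·4910 = 3.085e+04 rad/s.
Step 2 — Component impedances:
  R: Z = R = 51.5 Ω
  L: Z = jωL = j·3.085e+04·0.000887 = 0 + j27.36 Ω
  C: Z = 1/(jωC) = -j/(ω·C) = 0 - j1.706e+04 Ω
Step 3 — Parallel combination: 1/Z_total = 1/R + 1/L + 1/C; Z_total = 11.37 + j21.36 Ω = 24.2∠62.0° Ω.
Step 4 — Source phasor: V = 5.67∠42.2° V = 4.2 + j3.809 V.
Step 5 — Current: I = V / Z = 0.2205 - j0.0793 A = 0.2343∠-19.8° A.
Step 6 — Complex power: S = V·I* = 0.6243 + j1.173 VA.
Step 7 — Real power: P = Re(S) = 0.6243 W.
Step 8 — Reactive power: Q = Im(S) = 1.173 VAR.
Step 9 — Apparent power: |S| = 1.329 VA.
Step 10 — Power factor: PF = P/|S| = 0.4698 (lagging).

(a) P = 0.6243 W  (b) Q = 1.173 VAR  (c) S = 1.329 VA  (d) PF = 0.4698 (lagging)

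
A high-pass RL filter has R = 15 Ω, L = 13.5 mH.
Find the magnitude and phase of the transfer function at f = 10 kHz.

Step 1 — Angular frequency: ω = 2π·1e+04 = 6.283e+04 rad/s.
Step 2 — Transfer function: H(jω) = jωL/(R + jωL).
Step 3 — Numerator jωL = j·848.2; denominator R + jωL = 15 + j848.2.
Step 4 — H = 0.9997 + j0.01768.
Step 5 — Magnitude: |H| = 0.9998 (-0.0 dB); phase: φ = 1.0°.

|H| = 0.9998 (-0.0 dB), φ = 1.0°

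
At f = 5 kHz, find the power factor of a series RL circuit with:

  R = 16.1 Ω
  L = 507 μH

Step 1 — Angular frequency: ω = 2π·f = 2π·5000 = 3.142e+04 rad/s.
Step 2 — Component impedances:
  R: Z = R = 16.1 Ω
  L: Z = jωL = j·3.142e+04·0.000507 = 0 + j15.93 Ω
Step 3 — Series combination: Z_total = R + L = 16.1 + j15.93 Ω = 22.65∠44.7° Ω.
Step 4 — Power factor: PF = cos(φ) = Re(Z)/|Z| = 16.1/22.647 = 0.7109.
Step 5 — Type: Im(Z) = 15.93 ⇒ lagging (phase φ = 44.7°).

PF = 0.7109 (lagging, φ = 44.7°)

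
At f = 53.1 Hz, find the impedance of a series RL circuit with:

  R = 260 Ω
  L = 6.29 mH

Step 1 — Angular frequency: ω = 2π·f = 2π·53.1 = 333.6 rad/s.
Step 2 — Component impedances:
  R: Z = R = 260 Ω
  L: Z = jωL = j·333.6·0.00629 = 0 + j2.099 Ω
Step 3 — Series combination: Z_total = R + L = 260 + j2.099 Ω = 260∠0.5° Ω.

Z = 260 + j2.099 Ω = 260∠0.5° Ω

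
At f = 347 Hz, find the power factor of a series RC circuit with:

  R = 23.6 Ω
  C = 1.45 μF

Step 1 — Angular frequency: ω = 2π·f = 2π·347 = 2180 rad/s.
Step 2 — Component impedances:
  R: Z = R = 23.6 Ω
  C: Z = 1/(jωC) = -j/(ω·C) = 0 - j316.3 Ω
Step 3 — Series combination: Z_total = R + C = 23.6 - j316.3 Ω = 317.2∠-85.7° Ω.
Step 4 — Power factor: PF = cos(φ) = Re(Z)/|Z| = 23.6/317.2 = 0.0744.
Step 5 — Type: Im(Z) = -316.3 ⇒ leading (phase φ = -85.7°).

PF = 0.0744 (leading, φ = -85.7°)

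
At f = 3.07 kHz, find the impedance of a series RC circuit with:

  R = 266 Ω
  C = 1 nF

Step 1 — Angular frequency: ω = 2π·f = 2π·3070 = 1.929e+04 rad/s.
Step 2 — Component impedances:
  R: Z = R = 266 Ω
  C: Z = 1/(jωC) = -j/(ω·C) = 0 - j5.184e+04 Ω
Step 3 — Series combination: Z_total = R + C = 266 - j5.184e+04 Ω = 5.184e+04∠-89.7° Ω.

Z = 266 - j5.184e+04 Ω = 5.184e+04∠-89.7° Ω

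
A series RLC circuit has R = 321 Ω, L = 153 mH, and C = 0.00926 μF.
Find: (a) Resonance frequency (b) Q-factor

Step 1 — Resonance condition Im(Z)=0 gives ω₀ = 1/√(LC).
Step 2 — ω₀ = 1/√(0.153·9.26e-09) = 2.657e+04 rad/s.
Step 3 — f₀ = ω₀/(2π) = 4228 Hz.
Step 4 — Series Q: Q = ω₀L/R = 2.657e+04·0.153/321 = 12.66.

(a) f₀ = 4228 Hz  (b) Q = 12.66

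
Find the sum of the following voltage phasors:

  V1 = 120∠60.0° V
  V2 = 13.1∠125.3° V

Step 1 — Convert each phasor to rectangular form:
  V1 = 120·(cos(60.0°) + j·sin(60.0°)) = 60 + j103.9 V
  V2 = 13.1·(cos(125.3°) + j·sin(125.3°)) = -7.57 + j10.69 V
Step 2 — Sum components: V_total = 52.43 + j114.6 V.
Step 3 — Convert to polar: |V_total| = 126 V, ∠V_total = 65.4°.

V_total = 126∠65.4° V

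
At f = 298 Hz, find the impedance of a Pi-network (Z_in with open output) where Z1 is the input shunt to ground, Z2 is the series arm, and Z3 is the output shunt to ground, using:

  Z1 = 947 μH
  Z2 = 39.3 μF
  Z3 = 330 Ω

Step 1 — Angular frequency: ω = 2π·f = 2π·298 = 1872 rad/s.
Step 2 — Component impedances:
  Z1: Z = jωL = j·1872·0.000947 = 0 + j1.773 Ω
  Z2: Z = 1/(jωC) = -j/(ω·C) = 0 - j13.59 Ω
  Z3: Z = R = 330 Ω
Step 3 — With open output, the series arm Z2 and the output shunt Z3 appear in series to ground: Z2 + Z3 = 330 - j13.59 Ω.
Step 4 — Parallel with input shunt Z1: Z_in = Z1 || (Z2 + Z3) = 0.009515 + j1.773 Ω = 1.774∠89.7° Ω.

Z = 0.009515 + j1.773 Ω = 1.774∠89.7° Ω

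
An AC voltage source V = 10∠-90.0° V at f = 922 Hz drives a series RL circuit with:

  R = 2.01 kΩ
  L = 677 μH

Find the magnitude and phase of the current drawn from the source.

Step 1 — Angular frequency: ω = 2π·f = 2π·922 = 5793 rad/s.
Step 2 — Component impedances:
  R: Z = R = 2010 Ω
  L: Z = jωL = j·5793·0.000677 = 0 + j3.922 Ω
Step 3 — Series combination: Z_total = R + L = 2010 + j3.922 Ω = 2010∠0.1° Ω.
Step 4 — Source phasor: V = 10∠-90.0° V = 0 - j10 V.
Step 5 — Ohm's law: I = V / Z_total = (0 - j10) / (2010 + j3.922) = -9.707e-06 - j0.004975 A.
Step 6 — Convert to polar: |I| = 0.004975 A, ∠I = -90.1°.

I = 0.004975∠-90.1° A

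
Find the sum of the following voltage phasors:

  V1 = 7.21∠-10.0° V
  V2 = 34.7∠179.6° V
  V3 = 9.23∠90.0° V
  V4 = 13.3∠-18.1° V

Step 1 — Convert each phasor to rectangular form:
  V1 = 7.21·(cos(-10.0°) + j·sin(-10.0°)) = 7.1 - j1.252 V
  V2 = 34.7·(cos(179.6°) + j·sin(179.6°)) = -34.7 + j0.2422 V
  V3 = 9.23·(cos(90.0°) + j·sin(90.0°)) = 0 + j9.23 V
  V4 = 13.3·(cos(-18.1°) + j·sin(-18.1°)) = 12.64 - j4.132 V
Step 2 — Sum components: V_total = -14.96 + j4.088 V.
Step 3 — Convert to polar: |V_total| = 15.51 V, ∠V_total = 164.7°.

V_total = 15.51∠164.7° V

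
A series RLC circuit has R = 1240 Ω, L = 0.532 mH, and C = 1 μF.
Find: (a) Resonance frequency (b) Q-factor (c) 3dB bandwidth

Step 1 — Resonance: ω₀ = 1/√(LC) = 1/√(0.000532·1e-06) = 4.336e+04 rad/s.
Step 2 — f₀ = ω₀/(2π) = 6900 Hz.
Step 3 — Series Q: Q = ω₀L/R = 4.336e+04·0.000532/1240 = 0.0186.
Step 4 — Bandwidth: Δω = ω₀/Q = 2.331e+06 rad/s; BW = Δω/(2π) = 3.71e+05 Hz.

(a) f₀ = 6900 Hz  (b) Q = 0.0186  (c) BW = 3.71e+05 Hz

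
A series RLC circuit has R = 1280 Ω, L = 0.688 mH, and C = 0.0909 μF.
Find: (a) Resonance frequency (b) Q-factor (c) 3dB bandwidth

Step 1 — Resonance: ω₀ = 1/√(LC) = 1/√(0.000688·9.09e-08) = 1.265e+05 rad/s.
Step 2 — f₀ = ω₀/(2π) = 2.013e+04 Hz.
Step 3 — Series Q: Q = ω₀L/R = 1.265e+05·0.000688/1280 = 0.06797.
Step 4 — Bandwidth: Δω = ω₀/Q = 1.86e+06 rad/s; BW = Δω/(2π) = 2.961e+05 Hz.

(a) f₀ = 2.013e+04 Hz  (b) Q = 0.06797  (c) BW = 2.961e+05 Hz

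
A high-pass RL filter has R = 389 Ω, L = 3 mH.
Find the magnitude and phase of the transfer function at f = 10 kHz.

Step 1 — Angular frequency: ω = 2π·1e+04 = 6.283e+04 rad/s.
Step 2 — Transfer function: H(jω) = jωL/(R + jωL).
Step 3 — Numerator jωL = j·188.5; denominator R + jωL = 389 + j188.5.
Step 4 — H = 0.1902 + j0.3924.
Step 5 — Magnitude: |H| = 0.4361 (-7.2 dB); phase: φ = 64.1°.

|H| = 0.4361 (-7.2 dB), φ = 64.1°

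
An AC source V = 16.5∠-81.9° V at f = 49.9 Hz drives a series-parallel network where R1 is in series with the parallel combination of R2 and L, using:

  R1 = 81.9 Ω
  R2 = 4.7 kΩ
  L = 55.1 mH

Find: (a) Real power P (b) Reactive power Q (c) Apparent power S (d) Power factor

Step 1 — Angular frequency: ω = 2π·f = 2π·49.9 = 313.5 rad/s.
Step 2 — Component impedances:
  R1: Z = R = 81.9 Ω
  R2: Z = R = 4700 Ω
  L: Z = jωL = j·313.5·0.0551 = 0 + j17.28 Ω
Step 3 — Parallel branch: R2 || L = 1/(1/R2 + 1/L) = 0.0635 + j17.28 Ω.
Step 4 — Series with R1: Z_total = R1 + (R2 || L) = 81.96 + j17.28 Ω = 83.76∠11.9° Ω.
Step 5 — Source phasor: V = 16.5∠-81.9° V = 2.325 - j16.34 V.
Step 6 — Current: I = V / Z = -0.01306 - j0.1965 A = 0.197∠-93.8° A.
Step 7 — Complex power: S = V·I* = 3.18 + j0.6703 VA.
Step 8 — Real power: P = Re(S) = 3.18 W.
Step 9 — Reactive power: Q = Im(S) = 0.6703 VAR.
Step 10 — Apparent power: |S| = 3.25 VA.
Step 11 — Power factor: PF = P/|S| = 0.9785 (lagging).

(a) P = 3.18 W  (b) Q = 0.6703 VAR  (c) S = 3.25 VA  (d) PF = 0.9785 (lagging)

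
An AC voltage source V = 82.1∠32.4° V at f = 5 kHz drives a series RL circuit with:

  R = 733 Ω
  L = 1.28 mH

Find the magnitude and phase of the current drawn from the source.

Step 1 — Angular frequency: ω = 2π·f = 2π·5000 = 3.142e+04 rad/s.
Step 2 — Component impedances:
  R: Z = R = 733 Ω
  L: Z = jωL = j·3.142e+04·0.00128 = 0 + j40.21 Ω
Step 3 — Series combination: Z_total = R + L = 733 + j40.21 Ω = 734.1∠3.1° Ω.
Step 4 — Source phasor: V = 82.1∠32.4° V = 69.32 + j43.99 V.
Step 5 — Ohm's law: I = V / Z_total = (69.32 + j43.99) / (733 + j40.21) = 0.09757 + j0.05466 A.
Step 6 — Convert to polar: |I| = 0.1118 A, ∠I = 29.3°.

I = 0.1118∠29.3° A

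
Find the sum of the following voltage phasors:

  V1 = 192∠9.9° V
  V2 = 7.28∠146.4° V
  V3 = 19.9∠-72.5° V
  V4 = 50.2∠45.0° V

Step 1 — Convert each phasor to rectangular form:
  V1 = 192·(cos(9.9°) + j·sin(9.9°)) = 189.1 + j33.01 V
  V2 = 7.28·(cos(146.4°) + j·sin(146.4°)) = -6.064 + j4.029 V
  V3 = 19.9·(cos(-72.5°) + j·sin(-72.5°)) = 5.984 - j18.98 V
  V4 = 50.2·(cos(45.0°) + j·sin(45.0°)) = 35.5 + j35.5 V
Step 2 — Sum components: V_total = 224.6 + j53.56 V.
Step 3 — Convert to polar: |V_total| = 230.9 V, ∠V_total = 13.4°.

V_total = 230.9∠13.4° V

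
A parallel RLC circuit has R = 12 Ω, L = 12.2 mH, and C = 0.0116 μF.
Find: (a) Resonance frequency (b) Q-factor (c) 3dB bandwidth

Step 1 — Resonance: ω₀ = 1/√(LC) = 1/√(0.0122·1.16e-08) = 8.406e+04 rad/s.
Step 2 — f₀ = ω₀/(2π) = 1.338e+04 Hz.
Step 3 — Parallel Q: Q = R/(ω₀L) = 12/(8.406e+04·0.0122) = 0.0117.
Step 4 — Bandwidth: Δω = ω₀/Q = 7.184e+06 rad/s; BW = Δω/(2π) = 1.143e+06 Hz.

(a) f₀ = 1.338e+04 Hz  (b) Q = 0.0117  (c) BW = 1.143e+06 Hz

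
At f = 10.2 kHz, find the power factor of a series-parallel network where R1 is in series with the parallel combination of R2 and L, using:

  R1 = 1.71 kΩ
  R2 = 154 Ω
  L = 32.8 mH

Step 1 — Angular frequency: ω = 2π·f = 2π·1.02e+04 = 6.409e+04 rad/s.
Step 2 — Component impedances:
  R1: Z = R = 1710 Ω
  R2: Z = R = 154 Ω
  L: Z = jωL = j·6.409e+04·0.0328 = 0 + j2102 Ω
Step 3 — Parallel branch: R2 || L = 1/(1/R2 + 1/L) = 153.2 + j11.22 Ω.
Step 4 — Series with R1: Z_total = R1 + (R2 || L) = 1863 + j11.22 Ω = 1863∠0.3° Ω.
Step 5 — Power factor: PF = cos(φ) = Re(Z)/|Z| = 1863/1863 = 1.
Step 6 — Type: Im(Z) = 11.22 ⇒ lagging (phase φ = 0.3°).

PF = 1 (lagging, φ = 0.3°)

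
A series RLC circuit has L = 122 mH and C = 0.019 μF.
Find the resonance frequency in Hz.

Step 1 — Resonance condition Im(Z)=0 gives ω₀ = 1/√(LC).
Step 2 — ω₀ = 1/√(0.122·1.9e-08) = 2.077e+04 rad/s.
Step 3 — f₀ = ω₀/(2π) = 3306 Hz.

f₀ = 3306 Hz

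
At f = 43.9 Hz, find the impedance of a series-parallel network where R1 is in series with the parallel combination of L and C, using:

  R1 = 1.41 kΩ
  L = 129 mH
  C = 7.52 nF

Step 1 — Angular frequency: ω = 2π·f = 2π·43.9 = 275.8 rad/s.
Step 2 — Component impedances:
  R1: Z = R = 1410 Ω
  L: Z = jωL = j·275.8·0.129 = 0 + j35.58 Ω
  C: Z = 1/(jωC) = -j/(ω·C) = 0 - j4.821e+05 Ω
Step 3 — Parallel branch: L || C = 1/(1/L + 1/C) = 0 + j35.58 Ω.
Step 4 — Series with R1: Z_total = R1 + (L || C) = 1410 + j35.58 Ω = 1410∠1.4° Ω.

Z = 1410 + j35.58 Ω = 1410∠1.4° Ω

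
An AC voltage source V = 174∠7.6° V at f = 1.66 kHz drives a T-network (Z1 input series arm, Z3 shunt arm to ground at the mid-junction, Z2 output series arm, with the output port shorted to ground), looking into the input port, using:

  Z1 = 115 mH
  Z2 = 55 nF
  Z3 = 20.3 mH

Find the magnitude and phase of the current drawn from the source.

Step 1 — Angular frequency: ω = 2π·f = 2π·1660 = 1.043e+04 rad/s.
Step 2 — Component impedances:
  Z1: Z = jωL = j·1.043e+04·0.115 = 0 + j1199 Ω
  Z2: Z = 1/(jωC) = -j/(ω·C) = 0 - j1743 Ω
  Z3: Z = jωL = j·1.043e+04·0.0203 = 0 + j211.7 Ω
Step 3 — With the output port shorted to ground, the output series arm Z2 runs from the junction to ground; the shunt arm Z3 also runs from the junction to ground. They appear in parallel: Z3 || Z2 = 0 + j241 Ω.
Step 4 — Series with input arm Z1: Z_in = Z1 + (Z3 || Z2) = 0 + j1440 Ω = 1440∠90.0° Ω.
Step 5 — Source phasor: V = 174∠7.6° V = 172.5 + j23.01 V.
Step 6 — Ohm's law: I = V / Z_total = (172.5 + j23.01) / (0 + j1440) = 0.01598 - j0.1197 A.
Step 7 — Convert to polar: |I| = 0.1208 A, ∠I = -82.4°.

I = 0.1208∠-82.4° A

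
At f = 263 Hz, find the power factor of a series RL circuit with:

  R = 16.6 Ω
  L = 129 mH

Step 1 — Angular frequency: ω = 2π·f = 2π·263 = 1652 rad/s.
Step 2 — Component impedances:
  R: Z = R = 16.6 Ω
  L: Z = jωL = j·1652·0.129 = 0 + j213.2 Ω
Step 3 — Series combination: Z_total = R + L = 16.6 + j213.2 Ω = 213.8∠85.5° Ω.
Step 4 — Power factor: PF = cos(φ) = Re(Z)/|Z| = 16.6/213.8 = 0.07764.
Step 5 — Type: Im(Z) = 213.2 ⇒ lagging (phase φ = 85.5°).

PF = 0.07764 (lagging, φ = 85.5°)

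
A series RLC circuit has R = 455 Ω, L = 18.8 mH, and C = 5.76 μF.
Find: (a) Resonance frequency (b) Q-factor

Step 1 — Resonance condition Im(Z)=0 gives ω₀ = 1/√(LC).
Step 2 — ω₀ = 1/√(0.0188·5.76e-06) = 3039 rad/s.
Step 3 — f₀ = ω₀/(2π) = 483.6 Hz.
Step 4 — Series Q: Q = ω₀L/R = 3039·0.0188/455 = 0.1256.

(a) f₀ = 483.6 Hz  (b) Q = 0.1256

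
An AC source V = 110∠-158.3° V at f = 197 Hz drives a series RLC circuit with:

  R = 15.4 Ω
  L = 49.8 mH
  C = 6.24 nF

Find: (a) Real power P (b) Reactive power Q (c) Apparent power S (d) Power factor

Step 1 — Angular frequency: ω = 2π·f = 2π·197 = 1238 rad/s.
Step 2 — Component impedances:
  R: Z = R = 15.4 Ω
  L: Z = jωL = j·1238·0.0498 = 0 + j61.64 Ω
  C: Z = 1/(jωC) = -j/(ω·C) = 0 - j1.295e+05 Ω
Step 3 — Series combination: Z_total = R + L + C = 15.4 - j1.294e+05 Ω = 1.294e+05∠-90.0° Ω.
Step 4 — Source phasor: V = 110∠-158.3° V = -102.2 - j40.67 V.
Step 5 — Current: I = V / Z = 0.0003142 - j0.0007898 A = 0.00085∠-68.3° A.
Step 6 — Complex power: S = V·I* = 1.113e-05 - j0.0935 VA.
Step 7 — Real power: P = Re(S) = 1.113e-05 W.
Step 8 — Reactive power: Q = Im(S) = -0.0935 VAR.
Step 9 — Apparent power: |S| = 0.0935 VA.
Step 10 — Power factor: PF = P/|S| = 0.000119 (leading).

(a) P = 1.113e-05 W  (b) Q = -0.0935 VAR  (c) S = 0.0935 VA  (d) PF = 0.000119 (leading)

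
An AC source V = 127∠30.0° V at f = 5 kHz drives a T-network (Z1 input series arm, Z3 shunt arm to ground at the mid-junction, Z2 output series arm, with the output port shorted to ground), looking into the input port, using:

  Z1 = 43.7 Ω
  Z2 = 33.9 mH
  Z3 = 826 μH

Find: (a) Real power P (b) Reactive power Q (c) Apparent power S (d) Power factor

Step 1 — Angular frequency: ω = 2π·f = 2π·5000 = 3.142e+04 rad/s.
Step 2 — Component impedances:
  Z1: Z = R = 43.7 Ω
  Z2: Z = jωL = j·3.142e+04·0.0339 = 0 + j1065 Ω
  Z3: Z = jωL = j·3.142e+04·0.000826 = 0 + j25.95 Ω
Step 3 — With the output port shorted to ground, the output series arm Z2 runs from the junction to ground; the shunt arm Z3 also runs from the junction to ground. They appear in parallel: Z3 || Z2 = 0 + j25.33 Ω.
Step 4 — Series with input arm Z1: Z_in = Z1 + (Z3 || Z2) = 43.7 + j25.33 Ω = 50.51∠30.1° Ω.
Step 5 — Source phasor: V = 127∠30.0° V = 110 + j63.5 V.
Step 6 — Current: I = V / Z = 2.514 - j0.004402 A = 2.514∠-0.1° A.
Step 7 — Complex power: S = V·I* = 276.3 + j160.1 VA.
Step 8 — Real power: P = Re(S) = 276.3 W.
Step 9 — Reactive power: Q = Im(S) = 160.1 VAR.
Step 10 — Apparent power: |S| = 319.3 VA.
Step 11 — Power factor: PF = P/|S| = 0.8651 (lagging).

(a) P = 276.3 W  (b) Q = 160.1 VAR  (c) S = 319.3 VA  (d) PF = 0.8651 (lagging)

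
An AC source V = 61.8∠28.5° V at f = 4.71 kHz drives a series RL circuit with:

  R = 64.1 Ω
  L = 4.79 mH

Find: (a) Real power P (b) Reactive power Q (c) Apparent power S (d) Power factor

Step 1 — Angular frequency: ω = 2π·f = 2π·4710 = 2.959e+04 rad/s.
Step 2 — Component impedances:
  R: Z = R = 64.1 Ω
  L: Z = jωL = j·2.959e+04·0.00479 = 0 + j141.8 Ω
Step 3 — Series combination: Z_total = R + L = 64.1 + j141.8 Ω = 155.6∠65.7° Ω.
Step 4 — Source phasor: V = 61.8∠28.5° V = 54.31 + j29.49 V.
Step 5 — Current: I = V / Z = 0.3165 - j0.24 A = 0.3972∠-37.2° A.
Step 6 — Complex power: S = V·I* = 10.11 + j22.37 VA.
Step 7 — Real power: P = Re(S) = 10.11 W.
Step 8 — Reactive power: Q = Im(S) = 22.37 VAR.
Step 9 — Apparent power: |S| = 24.55 VA.
Step 10 — Power factor: PF = P/|S| = 0.412 (lagging).

(a) P = 10.11 W  (b) Q = 22.37 VAR  (c) S = 24.55 VA  (d) PF = 0.412 (lagging)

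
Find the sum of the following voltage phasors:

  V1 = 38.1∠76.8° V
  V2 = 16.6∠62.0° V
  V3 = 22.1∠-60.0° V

Step 1 — Convert each phasor to rectangular form:
  V1 = 38.1·(cos(76.8°) + j·sin(76.8°)) = 8.7 + j37.09 V
  V2 = 16.6·(cos(62.0°) + j·sin(62.0°)) = 7.793 + j14.66 V
  V3 = 22.1·(cos(-60.0°) + j·sin(-60.0°)) = 11.05 - j19.14 V
Step 2 — Sum components: V_total = 27.54 + j32.61 V.
Step 3 — Convert to polar: |V_total| = 42.69 V, ∠V_total = 49.8°.

V_total = 42.69∠49.8° V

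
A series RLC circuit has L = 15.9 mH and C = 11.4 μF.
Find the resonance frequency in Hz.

Step 1 — Resonance condition Im(Z)=0 gives ω₀ = 1/√(LC).
Step 2 — ω₀ = 1/√(0.0159·1.14e-05) = 2349 rad/s.
Step 3 — f₀ = ω₀/(2π) = 373.8 Hz.

f₀ = 373.8 Hz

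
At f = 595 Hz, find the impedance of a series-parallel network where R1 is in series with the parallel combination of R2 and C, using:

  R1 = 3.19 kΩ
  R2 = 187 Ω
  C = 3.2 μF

Step 1 — Angular frequency: ω = 2π·f = 2π·595 = 3738 rad/s.
Step 2 — Component impedances:
  R1: Z = R = 3190 Ω
  R2: Z = R = 187 Ω
  C: Z = 1/(jωC) = -j/(ω·C) = 0 - j83.59 Ω
Step 3 — Parallel branch: R2 || C = 1/(1/R2 + 1/C) = 31.14 - j69.67 Ω.
Step 4 — Series with R1: Z_total = R1 + (R2 || C) = 3221 - j69.67 Ω = 3222∠-1.2° Ω.

Z = 3221 - j69.67 Ω = 3222∠-1.2° Ω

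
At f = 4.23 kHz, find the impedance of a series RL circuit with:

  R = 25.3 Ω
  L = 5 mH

Step 1 — Angular frequency: ω = 2π·f = 2π·4230 = 2.658e+04 rad/s.
Step 2 — Component impedances:
  R: Z = R = 25.3 Ω
  L: Z = jωL = j·2.658e+04·0.005 = 0 + j132.9 Ω
Step 3 — Series combination: Z_total = R + L = 25.3 + j132.9 Ω = 135.3∠79.2° Ω.

Z = 25.3 + j132.9 Ω = 135.3∠79.2° Ω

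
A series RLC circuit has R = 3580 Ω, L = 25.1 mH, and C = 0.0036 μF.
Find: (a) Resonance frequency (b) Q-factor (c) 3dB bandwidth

Step 1 — Resonance condition Im(Z)=0 gives ω₀ = 1/√(LC).
Step 2 — ω₀ = 1/√(0.0251·3.6e-09) = 1.052e+05 rad/s.
Step 3 — f₀ = ω₀/(2π) = 1.674e+04 Hz.
Step 4 — Series Q: Q = ω₀L/R = 1.052e+05·0.0251/3580 = 0.7376.
Step 5 — 3dB bandwidth: Δω = ω₀/Q = 1.426e+05 rad/s; BW = Δω/(2π) = 2.27e+04 Hz.

(a) f₀ = 1.674e+04 Hz  (b) Q = 0.7376  (c) BW = 2.27e+04 Hz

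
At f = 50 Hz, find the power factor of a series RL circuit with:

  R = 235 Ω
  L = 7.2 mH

Step 1 — Angular frequency: ω = 2π·f = 2π·50 = 314.2 rad/s.
Step 2 — Component impedances:
  R: Z = R = 235 Ω
  L: Z = jωL = j·314.2·0.0072 = 0 + j2.262 Ω
Step 3 — Series combination: Z_total = R + L = 235 + j2.262 Ω = 235∠0.6° Ω.
Step 4 — Power factor: PF = cos(φ) = Re(Z)/|Z| = 235/235 = 1.
Step 5 — Type: Im(Z) = 2.262 ⇒ lagging (phase φ = 0.6°).

PF = 1 (lagging, φ = 0.6°)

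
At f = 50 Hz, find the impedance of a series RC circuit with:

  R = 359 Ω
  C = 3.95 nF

Step 1 — Angular frequency: ω = 2π·f = 2π·50 = 314.2 rad/s.
Step 2 — Component impedances:
  R: Z = R = 359 Ω
  C: Z = 1/(jωC) = -j/(ω·C) = 0 - j8.058e+05 Ω
Step 3 — Series combination: Z_total = R + C = 359 - j8.058e+05 Ω = 8.058e+05∠-90.0° Ω.

Z = 359 - j8.058e+05 Ω = 8.058e+05∠-90.0° Ω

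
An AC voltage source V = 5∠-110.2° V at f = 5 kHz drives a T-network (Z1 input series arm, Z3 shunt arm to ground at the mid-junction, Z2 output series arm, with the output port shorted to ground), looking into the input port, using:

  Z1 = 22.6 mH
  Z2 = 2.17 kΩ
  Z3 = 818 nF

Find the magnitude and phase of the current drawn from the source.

Step 1 — Angular frequency: ω = 2π·f = 2π·5000 = 3.142e+04 rad/s.
Step 2 — Component impedances:
  Z1: Z = jωL = j·3.142e+04·0.0226 = 0 + j710 Ω
  Z2: Z = R = 2170 Ω
  Z3: Z = 1/(jωC) = -j/(ω·C) = 0 - j38.91 Ω
Step 3 — With the output port shorted to ground, the output series arm Z2 runs from the junction to ground; the shunt arm Z3 also runs from the junction to ground. They appear in parallel: Z3 || Z2 = 0.6976 - j38.9 Ω.
Step 4 — Series with input arm Z1: Z_in = Z1 + (Z3 || Z2) = 0.6976 + j671.1 Ω = 671.1∠89.9° Ω.
Step 5 — Source phasor: V = 5∠-110.2° V = -1.726 - j4.692 V.
Step 6 — Ohm's law: I = V / Z_total = (-1.726 - j4.692) / (0.6976 + j671.1) = -0.006995 + j0.002565 A.
Step 7 — Convert to polar: |I| = 0.00745 A, ∠I = 159.9°.

I = 0.00745∠159.9° A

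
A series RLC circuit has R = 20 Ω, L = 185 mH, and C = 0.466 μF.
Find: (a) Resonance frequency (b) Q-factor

Step 1 — Resonance condition Im(Z)=0 gives ω₀ = 1/√(LC).
Step 2 — ω₀ = 1/√(0.185·4.66e-07) = 3406 rad/s.
Step 3 — f₀ = ω₀/(2π) = 542.1 Hz.
Step 4 — Series Q: Q = ω₀L/R = 3406·0.185/20 = 31.5.

(a) f₀ = 542.1 Hz  (b) Q = 31.5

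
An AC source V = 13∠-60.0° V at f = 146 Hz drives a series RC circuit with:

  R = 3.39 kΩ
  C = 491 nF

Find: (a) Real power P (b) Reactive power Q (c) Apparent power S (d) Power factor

Step 1 — Angular frequency: ω = 2π·f = 2π·146 = 917.3 rad/s.
Step 2 — Component impedances:
  R: Z = R = 3390 Ω
  C: Z = 1/(jωC) = -j/(ω·C) = 0 - j2220 Ω
Step 3 — Series combination: Z_total = R + C = 3390 - j2220 Ω = 4052∠-33.2° Ω.
Step 4 — Source phasor: V = 13∠-60.0° V = 6.5 - j11.26 V.
Step 5 — Current: I = V / Z = 0.002864 - j0.001445 A = 0.003208∠-26.8° A.
Step 6 — Complex power: S = V·I* = 0.03489 - j0.02285 VA.
Step 7 — Real power: P = Re(S) = 0.03489 W.
Step 8 — Reactive power: Q = Im(S) = -0.02285 VAR.
Step 9 — Apparent power: |S| = 0.0417 VA.
Step 10 — Power factor: PF = P/|S| = 0.8366 (leading).

(a) P = 0.03489 W  (b) Q = -0.02285 VAR  (c) S = 0.0417 VA  (d) PF = 0.8366 (leading)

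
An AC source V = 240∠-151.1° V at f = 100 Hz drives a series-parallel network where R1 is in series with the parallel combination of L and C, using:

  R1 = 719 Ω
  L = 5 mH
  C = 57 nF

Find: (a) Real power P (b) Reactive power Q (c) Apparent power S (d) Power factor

Step 1 — Angular frequency: ω = 2π·f = 2π·100 = 628.3 rad/s.
Step 2 — Component impedances:
  R1: Z = R = 719 Ω
  L: Z = jωL = j·628.3·0.005 = 0 + j3.142 Ω
  C: Z = 1/(jωC) = -j/(ω·C) = 0 - j2.792e+04 Ω
Step 3 — Parallel branch: L || C = 1/(1/L + 1/C) = 0 + j3.142 Ω.
Step 4 — Series with R1: Z_total = R1 + (L || C) = 719 + j3.142 Ω = 719∠0.3° Ω.
Step 5 — Source phasor: V = 240∠-151.1° V = -210.1 - j116 V.
Step 6 — Current: I = V / Z = -0.2929 - j0.16 A = 0.3338∠-151.4° A.
Step 7 — Complex power: S = V·I* = 80.11 + j0.3501 VA.
Step 8 — Real power: P = Re(S) = 80.11 W.
Step 9 — Reactive power: Q = Im(S) = 0.3501 VAR.
Step 10 — Apparent power: |S| = 80.11 VA.
Step 11 — Power factor: PF = P/|S| = 1 (lagging).

(a) P = 80.11 W  (b) Q = 0.3501 VAR  (c) S = 80.11 VA  (d) PF = 1 (lagging)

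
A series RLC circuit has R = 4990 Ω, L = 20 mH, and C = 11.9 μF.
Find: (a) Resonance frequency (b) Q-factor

Step 1 — Resonance condition Im(Z)=0 gives ω₀ = 1/√(LC).
Step 2 — ω₀ = 1/√(0.02·1.19e-05) = 2050 rad/s.
Step 3 — f₀ = ω₀/(2π) = 326.2 Hz.
Step 4 — Series Q: Q = ω₀L/R = 2050·0.02/4990 = 0.008216.

(a) f₀ = 326.2 Hz  (b) Q = 0.008216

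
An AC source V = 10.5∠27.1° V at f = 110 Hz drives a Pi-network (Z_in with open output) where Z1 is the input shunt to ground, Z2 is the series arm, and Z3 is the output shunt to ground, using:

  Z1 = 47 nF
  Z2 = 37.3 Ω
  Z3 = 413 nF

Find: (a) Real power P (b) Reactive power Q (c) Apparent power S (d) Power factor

Step 1 — Angular frequency: ω = 2π·f = 2π·110 = 691.2 rad/s.
Step 2 — Component impedances:
  Z1: Z = 1/(jωC) = -j/(ω·C) = 0 - j3.078e+04 Ω
  Z2: Z = R = 37.3 Ω
  Z3: Z = 1/(jωC) = -j/(ω·C) = 0 - j3503 Ω
Step 3 — With open output, the series arm Z2 and the output shunt Z3 appear in series to ground: Z2 + Z3 = 37.3 - j3503 Ω.
Step 4 — Parallel with input shunt Z1: Z_in = Z1 || (Z2 + Z3) = 30.07 - j3145 Ω = 3146∠-89.5° Ω.
Step 5 — Source phasor: V = 10.5∠27.1° V = 9.347 + j4.783 V.
Step 6 — Current: I = V / Z = -0.001492 + j0.002986 A = 0.003338∠116.6° A.
Step 7 — Complex power: S = V·I* = 0.000335 - j0.03505 VA.
Step 8 — Real power: P = Re(S) = 0.000335 W.
Step 9 — Reactive power: Q = Im(S) = -0.03505 VAR.
Step 10 — Apparent power: |S| = 0.03505 VA.
Step 11 — Power factor: PF = P/|S| = 0.009559 (leading).

(a) P = 0.000335 W  (b) Q = -0.03505 VAR  (c) S = 0.03505 VA  (d) PF = 0.009559 (leading)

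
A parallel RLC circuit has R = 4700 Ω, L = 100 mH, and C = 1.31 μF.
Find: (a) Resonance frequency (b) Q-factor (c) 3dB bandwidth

Step 1 — Resonance: ω₀ = 1/√(LC) = 1/√(0.1·1.31e-06) = 2763 rad/s.
Step 2 — f₀ = ω₀/(2π) = 439.7 Hz.
Step 3 — Parallel Q: Q = R/(ω₀L) = 4700/(2763·0.1) = 17.01.
Step 4 — Bandwidth: Δω = ω₀/Q = 162.4 rad/s; BW = Δω/(2π) = 25.85 Hz.

(a) f₀ = 439.7 Hz  (b) Q = 17.01  (c) BW = 25.85 Hz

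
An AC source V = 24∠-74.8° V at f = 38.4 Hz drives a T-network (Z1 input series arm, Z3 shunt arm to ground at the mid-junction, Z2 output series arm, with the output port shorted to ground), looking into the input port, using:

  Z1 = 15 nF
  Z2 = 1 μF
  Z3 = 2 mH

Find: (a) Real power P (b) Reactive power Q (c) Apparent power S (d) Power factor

Step 1 — Angular frequency: ω = 2π·f = 2π·38.4 = 241.3 rad/s.
Step 2 — Component impedances:
  Z1: Z = 1/(jωC) = -j/(ω·C) = 0 - j2.763e+05 Ω
  Z2: Z = 1/(jωC) = -j/(ω·C) = 0 - j4145 Ω
  Z3: Z = jωL = j·241.3·0.002 = 0 + j0.4825 Ω
Step 3 — With the output port shorted to ground, the output series arm Z2 runs from the junction to ground; the shunt arm Z3 also runs from the junction to ground. They appear in parallel: Z3 || Z2 = 0 + j0.4826 Ω.
Step 4 — Series with input arm Z1: Z_in = Z1 + (Z3 || Z2) = 0 - j2.763e+05 Ω = 2.763e+05∠-90.0° Ω.
Step 5 — Source phasor: V = 24∠-74.8° V = 6.293 - j23.16 V.
Step 6 — Current: I = V / Z = 8.382e-05 + j2.277e-05 A = 8.686e-05∠15.2° A.
Step 7 — Complex power: S = V·I* = 0 - j0.002085 VA.
Step 8 — Real power: P = Re(S) = 0 W.
Step 9 — Reactive power: Q = Im(S) = -0.002085 VAR.
Step 10 — Apparent power: |S| = 0.002085 VA.
Step 11 — Power factor: PF = P/|S| = 0 (leading).

(a) P = 0 W  (b) Q = -0.002085 VAR  (c) S = 0.002085 VA  (d) PF = 0 (leading)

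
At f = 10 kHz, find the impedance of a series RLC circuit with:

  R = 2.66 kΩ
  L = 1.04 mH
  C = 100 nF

Step 1 — Angular frequency: ω = 2π·f = 2π·1e+04 = 6.283e+04 rad/s.
Step 2 — Component impedances:
  R: Z = R = 2660 Ω
  L: Z = jωL = j·6.283e+04·0.00104 = 0 + j65.35 Ω
  C: Z = 1/(jωC) = -j/(ω·C) = 0 - j159.2 Ω
Step 3 — Series combination: Z_total = R + L + C = 2660 - j93.81 Ω = 2662∠-2.0° Ω.

Z = 2660 - j93.81 Ω = 2662∠-2.0° Ω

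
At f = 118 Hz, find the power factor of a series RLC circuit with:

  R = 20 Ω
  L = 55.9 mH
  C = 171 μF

Step 1 — Angular frequency: ω = 2π·f = 2π·118 = 741.4 rad/s.
Step 2 — Component impedances:
  R: Z = R = 20 Ω
  L: Z = jωL = j·741.4·0.0559 = 0 + j41.45 Ω
  C: Z = 1/(jωC) = -j/(ω·C) = 0 - j7.888 Ω
Step 3 — Series combination: Z_total = R + L + C = 20 + j33.56 Ω = 39.07∠59.2° Ω.
Step 4 — Power factor: PF = cos(φ) = Re(Z)/|Z| = 20/39.065 = 0.512.
Step 5 — Type: Im(Z) = 33.56 ⇒ lagging (phase φ = 59.2°).

PF = 0.512 (lagging, φ = 59.2°)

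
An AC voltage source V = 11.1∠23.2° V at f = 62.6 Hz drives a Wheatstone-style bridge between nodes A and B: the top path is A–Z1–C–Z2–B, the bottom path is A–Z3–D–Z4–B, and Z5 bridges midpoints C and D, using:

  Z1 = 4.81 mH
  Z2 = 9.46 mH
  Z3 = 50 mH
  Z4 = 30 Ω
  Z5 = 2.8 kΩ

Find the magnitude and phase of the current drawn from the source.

Step 1 — Angular frequency: ω = 2π·f = 2π·62.6 = 393.3 rad/s.
Step 2 — Component impedances:
  Z1: Z = jωL = j·393.3·0.00481 = 0 + j1.892 Ω
  Z2: Z = jωL = j·393.3·0.00946 = 0 + j3.721 Ω
  Z3: Z = jωL = j·393.3·0.05 = 0 + j19.67 Ω
  Z4: Z = R = 30 Ω
  Z5: Z = R = 2800 Ω
Step 3 — Bridge requires nodal analysis (the Z5 bridge couples midpoints C and D, so the two paths cannot be reduced to a simple series/parallel combination). Setting node B to ground and injecting 1 A at node A, the 3-node admittance system at A, C, D solves to V_A = Z_AB = 0.6121 + j5.096 Ω = 5.132∠83.2° Ω.
Step 4 — Source phasor: V = 11.1∠23.2° V = 10.2 + j4.373 V.
Step 5 — Ohm's law: I = V / Z_total = (10.2 + j4.373) / (0.6121 + j5.096) = 1.083 - j1.872 A.
Step 6 — Convert to polar: |I| = 2.163 A, ∠I = -60.0°.

I = 2.163∠-60.0° A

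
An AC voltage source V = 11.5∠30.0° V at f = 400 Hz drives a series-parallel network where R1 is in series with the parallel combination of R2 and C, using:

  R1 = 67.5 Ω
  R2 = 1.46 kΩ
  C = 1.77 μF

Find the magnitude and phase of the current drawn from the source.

Step 1 — Angular frequency: ω = 2π·f = 2π·400 = 2513 rad/s.
Step 2 — Component impedances:
  R1: Z = R = 67.5 Ω
  R2: Z = R = 1460 Ω
  C: Z = 1/(jωC) = -j/(ω·C) = 0 - j224.8 Ω
Step 3 — Parallel branch: R2 || C = 1/(1/R2 + 1/C) = 33.81 - j219.6 Ω.
Step 4 — Series with R1: Z_total = R1 + (R2 || C) = 101.3 - j219.6 Ω = 241.8∠-65.2° Ω.
Step 5 — Source phasor: V = 11.5∠30.0° V = 9.959 + j5.75 V.
Step 6 — Ohm's law: I = V / Z_total = (9.959 + j5.75) / (101.3 - j219.6) = -0.004337 + j0.04736 A.
Step 7 — Convert to polar: |I| = 0.04755 A, ∠I = 95.2°.

I = 0.04755∠95.2° A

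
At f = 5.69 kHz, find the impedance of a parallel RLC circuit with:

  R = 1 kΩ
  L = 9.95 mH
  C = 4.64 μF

Step 1 — Angular frequency: ω = 2π·f = 2π·5690 = 3.575e+04 rad/s.
Step 2 — Component impedances:
  R: Z = R = 1000 Ω
  L: Z = jωL = j·3.575e+04·0.00995 = 0 + j355.7 Ω
  C: Z = 1/(jωC) = -j/(ω·C) = 0 - j6.028 Ω
Step 3 — Parallel combination: 1/Z_total = 1/R + 1/L + 1/C; Z_total = 0.0376 - j6.132 Ω = 6.132∠-89.6° Ω.

Z = 0.0376 - j6.132 Ω = 6.132∠-89.6° Ω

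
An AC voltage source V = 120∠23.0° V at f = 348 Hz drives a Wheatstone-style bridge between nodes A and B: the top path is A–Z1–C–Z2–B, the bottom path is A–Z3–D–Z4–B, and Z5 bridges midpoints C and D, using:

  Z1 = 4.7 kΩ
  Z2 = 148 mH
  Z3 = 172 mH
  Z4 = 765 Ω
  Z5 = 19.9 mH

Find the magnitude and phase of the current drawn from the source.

Step 1 — Angular frequency: ω = 2π·f = 2π·348 = 2187 rad/s.
Step 2 — Component impedances:
  Z1: Z = R = 4700 Ω
  Z2: Z = jωL = j·2187·0.148 = 0 + j323.6 Ω
  Z3: Z = jωL = j·2187·0.172 = 0 + j376.1 Ω
  Z4: Z = R = 765 Ω
  Z5: Z = jωL = j·2187·0.0199 = 0 + j43.51 Ω
Step 3 — Bridge requires nodal analysis (the Z5 bridge couples midpoints C and D, so the two paths cannot be reduced to a simple series/parallel combination). Setting node B to ground and injecting 1 A at node A, the 3-node admittance system at A, C, D solves to V_A = Z_AB = 178.6 + j668.4 Ω = 691.8∠75.0° Ω.
Step 4 — Source phasor: V = 120∠23.0° V = 110.5 + j46.89 V.
Step 5 — Ohm's law: I = V / Z_total = (110.5 + j46.89) / (178.6 + j668.4) = 0.1067 - j0.1368 A.
Step 6 — Convert to polar: |I| = 0.1735 A, ∠I = -52.0°.

I = 0.1735∠-52.0° A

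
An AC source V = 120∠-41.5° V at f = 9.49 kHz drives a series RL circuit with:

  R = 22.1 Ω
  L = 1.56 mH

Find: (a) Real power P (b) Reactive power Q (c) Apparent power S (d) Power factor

Step 1 — Angular frequency: ω = 2π·f = 2π·9490 = 5.963e+04 rad/s.
Step 2 — Component impedances:
  R: Z = R = 22.1 Ω
  L: Z = jωL = j·5.963e+04·0.00156 = 0 + j93.02 Ω
Step 3 — Series combination: Z_total = R + L = 22.1 + j93.02 Ω = 95.61∠76.6° Ω.
Step 4 — Source phasor: V = 120∠-41.5° V = 89.87 - j79.51 V.
Step 5 — Current: I = V / Z = -0.5919 - j1.107 A = 1.255∠-118.1° A.
Step 6 — Complex power: S = V·I* = 34.81 + j146.5 VA.
Step 7 — Real power: P = Re(S) = 34.81 W.
Step 8 — Reactive power: Q = Im(S) = 146.5 VAR.
Step 9 — Apparent power: |S| = 150.6 VA.
Step 10 — Power factor: PF = P/|S| = 0.2312 (lagging).

(a) P = 34.81 W  (b) Q = 146.5 VAR  (c) S = 150.6 VA  (d) PF = 0.2312 (lagging)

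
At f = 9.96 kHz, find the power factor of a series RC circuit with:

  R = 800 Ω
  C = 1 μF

Step 1 — Angular frequency: ω = 2π·f = 2π·9960 = 6.258e+04 rad/s.
Step 2 — Component impedances:
  R: Z = R = 800 Ω
  C: Z = 1/(jωC) = -j/(ω·C) = 0 - j15.98 Ω
Step 3 — Series combination: Z_total = R + C = 800 - j15.98 Ω = 800.2∠-1.1° Ω.
Step 4 — Power factor: PF = cos(φ) = Re(Z)/|Z| = 800/800.2 = 0.9998.
Step 5 — Type: Im(Z) = -15.98 ⇒ leading (phase φ = -1.1°).

PF = 0.9998 (leading, φ = -1.1°)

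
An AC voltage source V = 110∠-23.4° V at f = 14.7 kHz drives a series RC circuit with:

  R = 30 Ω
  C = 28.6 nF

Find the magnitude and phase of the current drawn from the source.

Step 1 — Angular frequency: ω = 2π·f = 2π·1.47e+04 = 9.236e+04 rad/s.
Step 2 — Component impedances:
  R: Z = R = 30 Ω
  C: Z = 1/(jωC) = -j/(ω·C) = 0 - j378.6 Ω
Step 3 — Series combination: Z_total = R + C = 30 - j378.6 Ω = 379.7∠-85.5° Ω.
Step 4 — Source phasor: V = 110∠-23.4° V = 101 - j43.69 V.
Step 5 — Ohm's law: I = V / Z_total = (101 - j43.69) / (30 - j378.6) = 0.1357 + j0.2559 A.
Step 6 — Convert to polar: |I| = 0.2897 A, ∠I = 62.1°.

I = 0.2897∠62.1° A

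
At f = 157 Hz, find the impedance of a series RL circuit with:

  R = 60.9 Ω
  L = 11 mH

Step 1 — Angular frequency: ω = 2π·f = 2π·157 = 986.5 rad/s.
Step 2 — Component impedances:
  R: Z = R = 60.9 Ω
  L: Z = jωL = j·986.5·0.011 = 0 + j10.85 Ω
Step 3 — Series combination: Z_total = R + L = 60.9 + j10.85 Ω = 61.86∠10.1° Ω.

Z = 60.9 + j10.85 Ω = 61.86∠10.1° Ω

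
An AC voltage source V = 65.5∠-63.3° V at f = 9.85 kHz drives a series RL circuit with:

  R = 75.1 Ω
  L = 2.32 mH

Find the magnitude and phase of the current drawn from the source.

Step 1 — Angular frequency: ω = 2π·f = 2π·9850 = 6.189e+04 rad/s.
Step 2 — Component impedances:
  R: Z = R = 75.1 Ω
  L: Z = jωL = j·6.189e+04·0.00232 = 0 + j143.6 Ω
Step 3 — Series combination: Z_total = R + L = 75.1 + j143.6 Ω = 162∠62.4° Ω.
Step 4 — Source phasor: V = 65.5∠-63.3° V = 29.43 - j58.52 V.
Step 5 — Ohm's law: I = V / Z_total = (29.43 - j58.52) / (75.1 + j143.6) = -0.2358 - j0.3283 A.
Step 6 — Convert to polar: |I| = 0.4042 A, ∠I = -125.7°.

I = 0.4042∠-125.7° A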